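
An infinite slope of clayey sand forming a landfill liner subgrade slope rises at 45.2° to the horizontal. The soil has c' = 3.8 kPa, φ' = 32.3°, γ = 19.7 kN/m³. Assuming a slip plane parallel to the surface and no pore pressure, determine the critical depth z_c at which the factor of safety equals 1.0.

z_c = 1.04 m

Setting FS = 1.00 in FS = [c' + γz cos²β tanφ'] / [γz sinβ cosβ] and solving for z:
z = c' / [γ cosβ (FS·sinβ − cosβ·tanφ')]
  = 3.8 / [19.7·cos45.2°·(1.00·sin45.2° − cos45.2°·tan32.3°)]
  = 3.8 / [19.7·0.7046·(1.00·0.7096 − 0.7046·0.6322)]
  = 3.8 / 3.6663 = 1.036 m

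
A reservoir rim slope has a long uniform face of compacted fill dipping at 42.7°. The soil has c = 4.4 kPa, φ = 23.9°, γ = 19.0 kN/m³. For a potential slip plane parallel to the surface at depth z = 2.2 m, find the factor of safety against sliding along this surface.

FS = 0.69

For an infinite slope with a slip plane parallel to the surface (no pore pressure): FS = [c + γz cos²β tanφ] / [γz sinβ cosβ].
γz = 19.0·2.2 = 41.80 kN/m²
Numerator = 4.4 + 41.80·cos²42.7°·tan23.9° = 4.4 + 41.80·0.5401·0.4431 = 14.404 kPa
Denominator = 41.80·sin42.7°·cos42.7° = 41.80·0.6782·0.7349 = 20.833 kPa
FS = 14.404 / 20.833 = 0.691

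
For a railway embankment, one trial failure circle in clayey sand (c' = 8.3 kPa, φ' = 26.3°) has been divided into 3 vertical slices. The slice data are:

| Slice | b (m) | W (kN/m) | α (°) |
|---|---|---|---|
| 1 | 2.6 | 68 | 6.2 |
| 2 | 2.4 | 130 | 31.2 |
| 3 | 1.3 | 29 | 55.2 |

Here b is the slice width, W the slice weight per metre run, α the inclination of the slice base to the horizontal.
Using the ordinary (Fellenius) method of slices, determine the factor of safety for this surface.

FS = 1.63

Ordinary method of slices: FS = Σ[c'·Δl_i + (W_i cosα_i)·tanφ'] / Σ W_i sinα_i, with Δl_i = b_i / cosα_i.
Slice 1: Δl = 2.6/cos6.2° = 2.615 m; N'_1 = 68·cos6.2° = 67.6; c'Δl = 21.71; W sinα = 7.3
Slice 2: Δl = 2.4/cos31.2° = 2.806 m; N'_2 = 130·cos31.2° = 111.2; c'Δl = 23.29; W sinα = 67.3
Slice 3: Δl = 1.3/cos55.2° = 2.278 m; N'_3 = 29·cos55.2° = 16.6; c'Δl = 18.91; W sinα = 23.8
Σc'Δl = 63.9 kN/m; ΣN' = 195.4 kN/m; ΣW sinα = 98.5 kN/m
Resisting = 63.9 + 195.4·tan26.3° = 63.9 + 96.5 = 160.4 kN/m
FS = 160.4 / 98.5 = 1.629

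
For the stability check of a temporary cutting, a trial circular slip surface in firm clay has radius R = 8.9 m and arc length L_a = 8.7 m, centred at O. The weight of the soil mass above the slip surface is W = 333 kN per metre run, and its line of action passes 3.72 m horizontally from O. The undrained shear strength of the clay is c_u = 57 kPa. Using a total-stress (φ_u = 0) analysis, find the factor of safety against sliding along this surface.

Taking moments about the centre O, the resisting moment is provided by the undrained shear strength acting along the arc:
M_R = c_u·L_a·R = 57·8.70·8.9 = 4413.5 kN·m/m
M_D = W·d = 333·3.72 = 1238.8 kN·m/m
FS = M_R / M_D = 4413.5 / 1238.8 = 3.563

FS = 3.56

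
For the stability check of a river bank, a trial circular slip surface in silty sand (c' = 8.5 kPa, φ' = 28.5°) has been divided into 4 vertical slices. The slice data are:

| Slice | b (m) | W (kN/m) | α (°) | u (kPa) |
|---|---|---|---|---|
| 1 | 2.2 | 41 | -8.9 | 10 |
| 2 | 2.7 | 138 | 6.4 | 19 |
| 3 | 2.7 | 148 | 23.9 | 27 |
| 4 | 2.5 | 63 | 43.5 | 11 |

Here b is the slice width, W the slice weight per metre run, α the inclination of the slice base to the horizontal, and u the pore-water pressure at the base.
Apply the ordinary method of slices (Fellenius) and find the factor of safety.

FS = 1.67

Ordinary method of slices: FS = Σ[c'·Δl_i + (W_i cosα_i − u_i·Δl_i)·tanφ'] / Σ W_i sinα_i, with Δl_i = b_i / cosα_i.
Slice 1: Δl = 2.2/cos(-8.9°) = 2.227 m; N'_1 = 41·cos(-8.9°) − 10·2.227 = 18.2; c'Δl = 18.93; W sinα = -6.3
Slice 2: Δl = 2.7/cos6.4° = 2.717 m; N'_2 = 138·cos6.4° − 19·2.717 = 85.5; c'Δl = 23.09; W sinα = 15.4
Slice 3: Δl = 2.7/cos23.9° = 2.953 m; N'_3 = 148·cos23.9° − 27·2.953 = 55.6; c'Δl = 25.10; W sinα = 60.0
Slice 4: Δl = 2.5/cos43.5° = 3.446 m; N'_4 = 63·cos43.5° − 11·3.446 = 7.8; c'Δl = 29.30; W sinα = 43.4
Σc'Δl = 96.4 kN/m; ΣN' = 167.1 kN/m; ΣW sinα = 112.4 kN/m
Resisting = 96.4 + 167.1·tan28.5° = 96.4 + 90.7 = 187.2 kN/m
FS = 187.2 / 112.4 = 1.666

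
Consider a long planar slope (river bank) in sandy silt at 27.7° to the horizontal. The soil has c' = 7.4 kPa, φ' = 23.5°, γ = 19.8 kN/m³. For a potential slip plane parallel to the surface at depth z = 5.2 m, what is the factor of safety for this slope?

For an infinite slope with a slip plane parallel to the surface (no pore pressure): FS = [c' + γz cos²β tanφ'] / [γz sinβ cosβ].
γz = 19.8·5.2 = 102.96 kN/m²
Numerator = 7.4 + 102.96·cos²27.7°·tan23.5° = 7.4 + 102.96·0.7839·0.4348 = 42.495 kPa
Denominator = 102.96·sin27.7°·cos27.7° = 102.96·0.4648·0.8854 = 42.375 kPa
FS = 42.495 / 42.375 = 1.003

FS = 1.00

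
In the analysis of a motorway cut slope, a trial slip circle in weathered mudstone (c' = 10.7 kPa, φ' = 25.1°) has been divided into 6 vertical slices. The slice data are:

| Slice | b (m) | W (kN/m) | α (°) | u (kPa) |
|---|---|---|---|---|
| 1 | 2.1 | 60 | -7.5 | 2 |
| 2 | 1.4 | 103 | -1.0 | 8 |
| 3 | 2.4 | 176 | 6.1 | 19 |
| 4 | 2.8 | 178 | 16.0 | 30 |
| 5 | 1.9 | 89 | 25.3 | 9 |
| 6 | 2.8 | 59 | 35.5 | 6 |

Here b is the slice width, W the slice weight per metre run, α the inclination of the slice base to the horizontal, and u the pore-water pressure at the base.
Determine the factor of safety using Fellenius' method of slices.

Ordinary method of slices: FS = Σ[c'·Δl_i + (W_i cosα_i − u_i·Δl_i)·tanφ'] / Σ W_i sinα_i, with Δl_i = b_i / cosα_i.
Slice 1: Δl = 2.1/cos(-7.5°) = 2.118 m; N'_1 = 60·cos(-7.5°) − 2·2.118 = 55.3; c'Δl = 22.66; W sinα = -7.8
Slice 2: Δl = 1.4/cos(-1.0°) = 1.400 m; N'_2 = 103·cos(-1.0°) − 8·1.400 = 91.8; c'Δl = 14.98; W sinα = -1.8
Slice 3: Δl = 2.4/cos6.1° = 2.414 m; N'_3 = 176·cos6.1° − 19·2.414 = 129.1; c'Δl = 25.83; W sinα = 18.7
Slice 4: Δl = 2.8/cos16.0° = 2.913 m; N'_4 = 178·cos16.0° − 30·2.913 = 83.7; c'Δl = 31.17; W sinα = 49.1
Slice 5: Δl = 1.9/cos25.3° = 2.102 m; N'_5 = 89·cos25.3° − 9·2.102 = 61.5; c'Δl = 22.49; W sinα = 38.0
Slice 6: Δl = 2.8/cos35.5° = 3.439 m; N'_6 = 59·cos35.5° − 6·3.439 = 27.4; c'Δl = 36.80; W sinα = 34.3
Σc'Δl = 153.9 kN/m; ΣN' = 448.8 kN/m; ΣW sinα = 130.4 kN/m
Resisting = 153.9 + 448.8·tan25.1° = 153.9 + 210.3 = 364.2 kN/m
FS = 364.2 / 130.4 = 2.792

FS = 2.79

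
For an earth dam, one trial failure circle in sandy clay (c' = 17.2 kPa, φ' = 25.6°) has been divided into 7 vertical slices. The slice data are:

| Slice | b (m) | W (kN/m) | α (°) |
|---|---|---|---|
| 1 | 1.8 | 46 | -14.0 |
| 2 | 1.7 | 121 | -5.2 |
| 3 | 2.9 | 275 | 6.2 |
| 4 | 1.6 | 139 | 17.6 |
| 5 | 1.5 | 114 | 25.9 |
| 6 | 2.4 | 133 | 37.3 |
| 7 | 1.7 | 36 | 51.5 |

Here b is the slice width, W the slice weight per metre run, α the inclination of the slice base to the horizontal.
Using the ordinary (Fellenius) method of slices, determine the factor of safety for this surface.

FS = 3.13

Ordinary method of slices: FS = Σ[c'·Δl_i + (W_i cosα_i)·tanφ'] / Σ W_i sinα_i, with Δl_i = b_i / cosα_i.
Slice 1: Δl = 1.8/cos(-14.0°) = 1.855 m; N'_1 = 46·cos(-14.0°) = 44.6; c'Δl = 31.91; W sinα = -11.1
Slice 2: Δl = 1.7/cos(-5.2°) = 1.707 m; N'_2 = 121·cos(-5.2°) = 120.5; c'Δl = 29.36; W sinα = -11.0
Slice 3: Δl = 2.9/cos6.2° = 2.917 m; N'_3 = 275·cos6.2° = 273.4; c'Δl = 50.17; W sinα = 29.7
Slice 4: Δl = 1.6/cos17.6° = 1.679 m; N'_4 = 139·cos17.6° = 132.5; c'Δl = 28.87; W sinα = 42.0
Slice 5: Δl = 1.5/cos25.9° = 1.667 m; N'_5 = 114·cos25.9° = 102.5; c'Δl = 28.68; W sinα = 49.8
Slice 6: Δl = 2.4/cos37.3° = 3.017 m; N'_6 = 133·cos37.3° = 105.8; c'Δl = 51.89; W sinα = 80.6
Slice 7: Δl = 1.7/cos51.5° = 2.731 m; N'_7 = 36·cos51.5° = 22.4; c'Δl = 46.97; W sinα = 28.2
Σc'Δl = 267.9 kN/m; ΣN' = 801.8 kN/m; ΣW sinα = 208.2 kN/m
Resisting = 267.9 + 801.8·tan25.6° = 267.9 + 384.1 = 652.0 kN/m
FS = 652.0 / 208.2 = 3.132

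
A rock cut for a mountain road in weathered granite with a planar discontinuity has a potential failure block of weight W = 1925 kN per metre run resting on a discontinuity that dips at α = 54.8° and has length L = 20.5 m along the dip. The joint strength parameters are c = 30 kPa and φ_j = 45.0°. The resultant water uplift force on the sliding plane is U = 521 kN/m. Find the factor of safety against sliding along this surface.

Resolving the block weight along and normal to the plane and applying the Mohr–Coulomb strength on the joint:
N' = W cosα − U = 1925·cos54.8° − 521 = 588.6 kN/m
Driving force T = W sinα = 1925·sin54.8° = 1573.0 kN/m
Resisting force R = c·L + N'·tanφ_j = 30·20.5 + 588.6·tan45.0° = 615.0 + 588.6 = 1203.6 kN/m
FS = R / T = 1203.6 / 1573.0 = 0.765

FS = 0.77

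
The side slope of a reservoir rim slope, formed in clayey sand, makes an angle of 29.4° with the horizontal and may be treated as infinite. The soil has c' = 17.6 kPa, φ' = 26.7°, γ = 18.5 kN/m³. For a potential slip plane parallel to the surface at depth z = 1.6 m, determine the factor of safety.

For an infinite slope with a slip plane parallel to the surface (no pore pressure): FS = [c' + γz cos²β tanφ'] / [γz sinβ cosβ].
γz = 18.5·1.6 = 29.60 kN/m²
Numerator = 17.6 + 29.60·cos²29.4°·tan26.7° = 17.6 + 29.60·0.7590·0.5029 = 28.900 kPa
Denominator = 29.60·sin29.4°·cos29.4° = 29.60·0.4909·0.8712 = 12.659 kPa
FS = 28.900 / 12.659 = 2.283

FS = 2.28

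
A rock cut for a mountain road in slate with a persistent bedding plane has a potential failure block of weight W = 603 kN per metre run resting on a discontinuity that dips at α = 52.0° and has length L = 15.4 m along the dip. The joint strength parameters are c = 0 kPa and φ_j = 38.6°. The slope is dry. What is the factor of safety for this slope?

FS = 0.62

Resolving the block weight along and normal to the plane and applying the Mohr–Coulomb strength on the joint:
N' = W cosα = 603·cos52.0° = 371.2 kN/m
Driving force T = W sinα = 603·sin52.0° = 475.2 kN/m
Resisting force R = c·L + N'·tanφ_j = 0·15.4 + 371.2·tan38.6° = 0.0 + 296.4 = 296.4 kN/m
FS = R / T = 296.4 / 475.2 = 0.624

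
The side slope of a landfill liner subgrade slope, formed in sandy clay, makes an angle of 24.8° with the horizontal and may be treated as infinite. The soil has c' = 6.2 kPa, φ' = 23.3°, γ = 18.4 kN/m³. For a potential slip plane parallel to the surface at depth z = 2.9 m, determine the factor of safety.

FS = 1.24

For an infinite slope with a slip plane parallel to the surface (no pore pressure): FS = [c' + γz cos²β tanφ'] / [γz sinβ cosβ].
γz = 18.4·2.9 = 53.36 kN/m²
Numerator = 6.2 + 53.36·cos²24.8°·tan23.3° = 6.2 + 53.36·0.8241·0.4307 = 25.137 kPa
Denominator = 53.36·sin24.8°·cos24.8° = 53.36·0.4195·0.9078 = 20.318 kPa
FS = 25.137 / 20.318 = 1.237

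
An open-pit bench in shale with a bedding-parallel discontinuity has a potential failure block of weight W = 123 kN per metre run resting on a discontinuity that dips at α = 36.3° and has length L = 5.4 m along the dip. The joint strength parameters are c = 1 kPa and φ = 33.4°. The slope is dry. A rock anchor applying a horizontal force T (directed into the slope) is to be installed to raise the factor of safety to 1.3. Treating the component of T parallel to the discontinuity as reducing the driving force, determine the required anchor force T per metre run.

Resolving forces along and normal to the sliding plane, with the horizontal anchor force T adding T·sinα to the effective normal force and T·cosα acting up the plane against the driving force:
FS = [cL + (W cosα + T sinα) tanφ] / [W sinα − T cosα]
Without the anchor: N' = 99.1 kN/m, driving T_d = 72.8 kN/m, resisting R = 1·5.4 + 99.1·tan33.4° = 70.8 kN/m, FS = 0.97.
Setting FS = 1.3 and solving for T:
1.3·(72.8 − T cos36.3°) = 70.8 + T sin36.3°·tan33.4°
T·(sin36.3°·tan33.4° + 1.3·cos36.3°) = 1.3·72.8 − 70.8
T·(0.5920·0.6594 + 1.3·0.8059) = 94.7 − 70.8 = 23.9
T·1.4381 = 23.9
T = 16.6 kN/m

T = 17 kN/m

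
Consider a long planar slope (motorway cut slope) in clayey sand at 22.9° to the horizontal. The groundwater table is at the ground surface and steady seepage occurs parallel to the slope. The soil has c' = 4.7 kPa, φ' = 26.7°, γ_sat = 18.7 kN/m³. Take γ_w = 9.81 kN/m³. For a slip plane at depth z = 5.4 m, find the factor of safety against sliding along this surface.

With seepage parallel to the slope and the water table at the surface, the effective normal stress on the slip plane uses the buoyant unit weight γ' = γ_sat − γ_w while the driving shear stress uses γ_sat:
FS = [c' + γ' z cos²β tanφ'] / [γ_sat z sinβ cosβ]
γ' = 18.7 − 9.81 = 8.89 kN/m³
Numerator = 4.7 + 8.89·5.4·cos²22.9°·tan26.7° = 4.7 + 8.89·5.4·0.8486·0.5029 = 25.189 kPa
Denominator = 18.7·5.4·sin22.9°·cos22.9° = 18.7·5.4·0.3891·0.9212 = 36.197 kPa
FS = 25.189 / 36.197 = 0.696

FS = 0.70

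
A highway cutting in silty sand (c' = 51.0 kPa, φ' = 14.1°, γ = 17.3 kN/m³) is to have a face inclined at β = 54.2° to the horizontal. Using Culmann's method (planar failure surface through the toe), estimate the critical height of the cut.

Culmann's analysis gives the critical failure plane at α_cr = (β + φ')/2 = (54.2 + 14.1)/2 = 34.1°, and the critical height
H_c = (4c'/γ) · sinβ cosφ' / [1 − cos(β − φ')]
    = (4·51.0/17.3) · sin54.2°·cos14.1° / [1 − cos(40.1°)]
    = 11.792 · 0.8111·0.9699 / [1 − 0.7649]
    = 11.792 · 0.7866 / 0.2351
    = 39.46 m

H_c = 39.46 m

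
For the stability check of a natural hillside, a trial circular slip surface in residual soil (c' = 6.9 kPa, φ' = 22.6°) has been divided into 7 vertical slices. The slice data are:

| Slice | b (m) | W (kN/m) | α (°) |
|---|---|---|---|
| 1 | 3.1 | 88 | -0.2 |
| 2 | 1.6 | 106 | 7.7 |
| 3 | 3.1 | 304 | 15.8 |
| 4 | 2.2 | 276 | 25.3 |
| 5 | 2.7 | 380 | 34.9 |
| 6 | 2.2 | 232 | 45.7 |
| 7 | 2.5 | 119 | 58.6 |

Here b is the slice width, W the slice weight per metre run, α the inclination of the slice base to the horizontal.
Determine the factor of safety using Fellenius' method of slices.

FS = 0.97

Ordinary method of slices: FS = Σ[c'·Δl_i + (W_i cosα_i)·tanφ'] / Σ W_i sinα_i, with Δl_i = b_i / cosα_i.
Slice 1: Δl = 3.1/cos(-0.2°) = 3.100 m; N'_1 = 88·cos(-0.2°) = 88.0; c'Δl = 21.39; W sinα = -0.3
Slice 2: Δl = 1.6/cos7.7° = 1.615 m; N'_2 = 106·cos7.7° = 105.0; c'Δl = 11.14; W sinα = 14.2
Slice 3: Δl = 3.1/cos15.8° = 3.222 m; N'_3 = 304·cos15.8° = 292.5; c'Δl = 22.23; W sinα = 82.8
Slice 4: Δl = 2.2/cos25.3° = 2.433 m; N'_4 = 276·cos25.3° = 249.5; c'Δl = 16.79; W sinα = 118.0
Slice 5: Δl = 2.7/cos34.9° = 3.292 m; N'_5 = 380·cos34.9° = 311.7; c'Δl = 22.72; W sinα = 217.4
Slice 6: Δl = 2.2/cos45.7° = 3.150 m; N'_6 = 232·cos45.7° = 162.0; c'Δl = 21.73; W sinα = 166.0
Slice 7: Δl = 2.5/cos58.6° = 4.798 m; N'_7 = 119·cos58.6° = 62.0; c'Δl = 33.11; W sinα = 101.6
Σc'Δl = 149.1 kN/m; ΣN' = 1270.8 kN/m; ΣW sinα = 699.6 kN/m
Resisting = 149.1 + 1270.8·tan22.6° = 149.1 + 529.0 = 678.1 kN/m
FS = 678.1 / 699.6 = 0.969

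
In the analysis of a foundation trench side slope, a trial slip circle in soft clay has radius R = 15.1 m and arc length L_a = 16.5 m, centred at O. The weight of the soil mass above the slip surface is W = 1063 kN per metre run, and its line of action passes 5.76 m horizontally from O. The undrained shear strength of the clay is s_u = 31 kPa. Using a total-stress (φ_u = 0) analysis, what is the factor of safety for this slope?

FS = 1.26

Taking moments about the centre O, the resisting moment is provided by the undrained shear strength acting along the arc:
M_R = s_u·L_a·R = 31·16.50·15.1 = 7723.6 kN·m/m
M_D = W·d = 1063·5.76 = 6122.9 kN·m/m
FS = M_R / M_D = 7723.6 / 6122.9 = 1.261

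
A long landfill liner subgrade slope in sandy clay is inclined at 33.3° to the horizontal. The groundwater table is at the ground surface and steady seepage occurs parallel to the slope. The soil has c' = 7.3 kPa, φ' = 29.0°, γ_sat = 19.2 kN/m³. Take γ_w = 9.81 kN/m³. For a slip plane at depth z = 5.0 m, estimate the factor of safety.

FS = 0.58

With seepage parallel to the slope and the water table at the surface, the effective normal stress on the slip plane uses the buoyant unit weight γ' = γ_sat − γ_w while the driving shear stress uses γ_sat:
FS = [c' + γ' z cos²β tanφ'] / [γ_sat z sinβ cosβ]
γ' = 19.2 − 9.81 = 9.39 kN/m³
Numerator = 7.3 + 9.39·5.0·cos²33.3°·tan29.0° = 7.3 + 9.39·5.0·0.6986·0.5543 = 25.480 kPa
Denominator = 19.2·5.0·sin33.3°·cos33.3° = 19.2·5.0·0.5490·0.8358 = 44.052 kPa
FS = 25.480 / 44.052 = 0.578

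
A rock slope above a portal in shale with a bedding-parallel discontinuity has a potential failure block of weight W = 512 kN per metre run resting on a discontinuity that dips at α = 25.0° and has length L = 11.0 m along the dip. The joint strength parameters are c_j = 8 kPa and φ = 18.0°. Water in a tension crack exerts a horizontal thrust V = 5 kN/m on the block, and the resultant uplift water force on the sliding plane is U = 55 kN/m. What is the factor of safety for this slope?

FS = 1.00

Resolving the block weight along and normal to the plane and applying the Mohr–Coulomb strength on the joint:
N' = W cosα − U − V sinα = 512·cos25.0° − 55 − 5·sin25.0° = 406.9 kN/m
Driving force T = W sinα + V cosα = 512·sin25.0° + 5·cos25.0° = 220.9 kN/m
Resisting force R = c_j·L + N'·tanφ = 8·11.0 + 406.9·tan18.0° = 88.0 + 132.2 = 220.2 kN/m
FS = R / T = 220.2 / 220.9 = 0.997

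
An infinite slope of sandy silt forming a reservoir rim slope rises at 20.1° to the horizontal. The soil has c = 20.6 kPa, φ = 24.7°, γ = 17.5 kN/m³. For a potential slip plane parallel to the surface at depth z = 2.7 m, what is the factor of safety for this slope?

FS = 2.61

For an infinite slope with a slip plane parallel to the surface (no pore pressure): FS = [c + γz cos²β tanφ] / [γz sinβ cosβ].
γz = 17.5·2.7 = 47.25 kN/m²
Numerator = 20.6 + 47.25·cos²20.1°·tan24.7° = 20.6 + 47.25·0.8819·0.4599 = 39.766 kPa
Denominator = 47.25·sin20.1°·cos20.1° = 47.25·0.3437·0.9391 = 15.249 kPa
FS = 39.766 / 15.249 = 2.608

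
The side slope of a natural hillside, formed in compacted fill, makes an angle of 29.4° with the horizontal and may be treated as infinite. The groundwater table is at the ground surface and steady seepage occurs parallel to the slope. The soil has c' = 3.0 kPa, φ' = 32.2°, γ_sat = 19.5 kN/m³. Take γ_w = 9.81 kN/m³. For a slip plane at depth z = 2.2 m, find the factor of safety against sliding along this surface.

FS = 0.72

With seepage parallel to the slope and the water table at the surface, the effective normal stress on the slip plane uses the buoyant unit weight γ' = γ_sat − γ_w while the driving shear stress uses γ_sat:
FS = [c' + γ' z cos²β tanφ'] / [γ_sat z sinβ cosβ]
γ' = 19.5 − 9.81 = 9.69 kN/m³
Numerator = 3.0 + 9.69·2.2·cos²29.4°·tan32.2° = 3.0 + 9.69·2.2·0.7590·0.6297 = 13.189 kPa
Denominator = 19.5·2.2·sin29.4°·cos29.4° = 19.5·2.2·0.4909·0.8712 = 18.348 kPa
FS = 13.189 / 18.348 = 0.719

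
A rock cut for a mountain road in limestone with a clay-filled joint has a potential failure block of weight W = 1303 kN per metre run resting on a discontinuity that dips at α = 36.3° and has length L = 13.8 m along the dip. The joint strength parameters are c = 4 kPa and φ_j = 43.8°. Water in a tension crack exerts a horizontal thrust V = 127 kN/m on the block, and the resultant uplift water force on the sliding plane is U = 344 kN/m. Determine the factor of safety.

FS = 0.76

Resolving the block weight along and normal to the plane and applying the Mohr–Coulomb strength on the joint:
N' = W cosα − U − V sinα = 1303·cos36.3° − 344 − 127·sin36.3° = 630.9 kN/m
Driving force T = W sinα + V cosα = 1303·sin36.3° + 127·cos36.3° = 873.7 kN/m
Resisting force R = c·L + N'·tanφ_j = 4·13.8 + 630.9·tan43.8° = 55.2 + 605.0 = 660.2 kN/m
FS = R / T = 660.2 / 873.7 = 0.756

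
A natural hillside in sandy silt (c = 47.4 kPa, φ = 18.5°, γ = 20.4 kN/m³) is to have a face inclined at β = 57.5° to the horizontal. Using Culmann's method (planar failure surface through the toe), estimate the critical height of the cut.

H_c = 33.36 m

Culmann's analysis gives the critical failure plane at α_cr = (β + φ)/2 = (57.5 + 18.5)/2 = 38.0°, and the critical height
H_c = (4c/γ) · sinβ cosφ / [1 − cos(β − φ)]
    = (4·47.4/20.4) · sin57.5°·cos18.5° / [1 − cos(39.0°)]
    = 9.294 · 0.8434·0.9483 / [1 − 0.7771]
    = 9.294 · 0.7998 / 0.2229
    = 33.36 m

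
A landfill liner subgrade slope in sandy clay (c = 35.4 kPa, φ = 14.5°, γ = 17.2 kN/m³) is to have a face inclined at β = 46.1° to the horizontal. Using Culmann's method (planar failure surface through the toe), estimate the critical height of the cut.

Culmann's analysis gives the critical failure plane at α_cr = (β + φ)/2 = (46.1 + 14.5)/2 = 30.3°, and the critical height
H_c = (4c/γ) · sinβ cosφ / [1 − cos(β − φ)]
    = (4·35.4/17.2) · sin46.1°·cos14.5° / [1 − cos(31.6°)]
    = 8.233 · 0.7206·0.9681 / [1 − 0.8517]
    = 8.233 · 0.6976 / 0.1483
    = 38.73 m

H_c = 38.73 m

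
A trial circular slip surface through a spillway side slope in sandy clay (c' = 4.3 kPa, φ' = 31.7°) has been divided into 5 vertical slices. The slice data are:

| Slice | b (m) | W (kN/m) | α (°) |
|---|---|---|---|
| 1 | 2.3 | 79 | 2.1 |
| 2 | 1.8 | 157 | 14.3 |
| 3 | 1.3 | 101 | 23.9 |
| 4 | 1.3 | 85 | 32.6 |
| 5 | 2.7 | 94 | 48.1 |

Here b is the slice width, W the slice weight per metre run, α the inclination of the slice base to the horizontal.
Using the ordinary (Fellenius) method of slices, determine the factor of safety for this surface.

Ordinary method of slices: FS = Σ[c'·Δl_i + (W_i cosα_i)·tanφ'] / Σ W_i sinα_i, with Δl_i = b_i / cosα_i.
Slice 1: Δl = 2.3/cos2.1° = 2.302 m; N'_1 = 79·cos2.1° = 78.9; c'Δl = 9.90; W sinα = 2.9
Slice 2: Δl = 1.8/cos14.3° = 1.858 m; N'_2 = 157·cos14.3° = 152.1; c'Δl = 7.99; W sinα = 38.8
Slice 3: Δl = 1.3/cos23.9° = 1.422 m; N'_3 = 101·cos23.9° = 92.3; c'Δl = 6.11; W sinα = 40.9
Slice 4: Δl = 1.3/cos32.6° = 1.543 m; N'_4 = 85·cos32.6° = 71.6; c'Δl = 6.64; W sinα = 45.8
Slice 5: Δl = 2.7/cos48.1° = 4.043 m; N'_5 = 94·cos48.1° = 62.8; c'Δl = 17.38; W sinα = 70.0
Σc'Δl = 48.0 kN/m; ΣN' = 457.8 kN/m; ΣW sinα = 198.4 kN/m
Resisting = 48.0 + 457.8·tan31.7° = 48.0 + 282.7 = 330.8 kN/m
FS = 330.8 / 198.4 = 1.668

FS = 1.67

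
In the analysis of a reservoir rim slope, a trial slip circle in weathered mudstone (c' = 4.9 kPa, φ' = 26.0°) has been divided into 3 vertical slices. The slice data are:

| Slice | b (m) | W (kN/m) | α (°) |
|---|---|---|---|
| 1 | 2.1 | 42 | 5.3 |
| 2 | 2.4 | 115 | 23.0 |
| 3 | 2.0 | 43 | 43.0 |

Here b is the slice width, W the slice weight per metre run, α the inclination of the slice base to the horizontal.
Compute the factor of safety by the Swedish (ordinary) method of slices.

Ordinary method of slices: FS = Σ[c'·Δl_i + (W_i cosα_i)·tanφ'] / Σ W_i sinα_i, with Δl_i = b_i / cosα_i.
Slice 1: Δl = 2.1/cos5.3° = 2.109 m; N'_1 = 42·cos5.3° = 41.8; c'Δl = 10.33; W sinα = 3.9
Slice 2: Δl = 2.4/cos23.0° = 2.607 m; N'_2 = 115·cos23.0° = 105.9; c'Δl = 12.78; W sinα = 44.9
Slice 3: Δl = 2.0/cos43.0° = 2.735 m; N'_3 = 43·cos43.0° = 31.4; c'Δl = 13.40; W sinα = 29.3
Σc'Δl = 36.5 kN/m; ΣN' = 179.1 kN/m; ΣW sinα = 78.1 kN/m
Resisting = 36.5 + 179.1·tan26.0° = 36.5 + 87.4 = 123.9 kN/m
FS = 123.9 / 78.1 = 1.585

FS = 1.59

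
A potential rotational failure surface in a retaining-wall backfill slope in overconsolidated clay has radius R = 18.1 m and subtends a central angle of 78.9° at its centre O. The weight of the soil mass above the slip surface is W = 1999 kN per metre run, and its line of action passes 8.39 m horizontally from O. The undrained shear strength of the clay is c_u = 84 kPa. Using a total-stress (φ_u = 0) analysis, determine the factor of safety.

FS = 2.26

Taking moments about the centre O, the resisting moment is provided by the undrained shear strength acting along the arc:
Arc length L_a = R·θ = 18.1·(78.9°·π/180) = 18.1·1.3771 = 24.92 m
M_R = c_u·L_a·R = 84·24.92·18.1 = 37895.8 kN·m/m
M_D = W·d = 1999·8.39 = 16771.6 kN·m/m
FS = M_R / M_D = 37895.8 / 16771.6 = 2.260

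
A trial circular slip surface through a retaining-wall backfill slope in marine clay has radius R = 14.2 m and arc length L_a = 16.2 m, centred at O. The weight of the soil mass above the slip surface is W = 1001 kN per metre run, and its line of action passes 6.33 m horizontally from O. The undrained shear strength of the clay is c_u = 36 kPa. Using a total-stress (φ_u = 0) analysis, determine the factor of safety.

Taking moments about the centre O, the resisting moment is provided by the undrained shear strength acting along the arc:
M_R = c_u·L_a·R = 36·16.20·14.2 = 8281.4 kN·m/m
M_D = W·d = 1001·6.33 = 6336.3 kN·m/m
FS = M_R / M_D = 8281.4 / 6336.3 = 1.307

FS = 1.31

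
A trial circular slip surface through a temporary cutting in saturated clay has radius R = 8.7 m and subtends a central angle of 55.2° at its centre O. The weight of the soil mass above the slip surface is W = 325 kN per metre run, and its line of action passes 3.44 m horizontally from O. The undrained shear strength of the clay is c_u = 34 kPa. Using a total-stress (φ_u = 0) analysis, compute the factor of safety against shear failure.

Taking moments about the centre O, the resisting moment is provided by the undrained shear strength acting along the arc:
Arc length L_a = R·θ = 8.7·(55.2°·π/180) = 8.7·0.9634 = 8.38 m
M_R = c_u·L_a·R = 34·8.38·8.7 = 2479.3 kN·m/m
M_D = W·d = 325·3.44 = 1118.0 kN·m/m
FS = M_R / M_D = 2479.3 / 1118.0 = 2.218

FS = 2.22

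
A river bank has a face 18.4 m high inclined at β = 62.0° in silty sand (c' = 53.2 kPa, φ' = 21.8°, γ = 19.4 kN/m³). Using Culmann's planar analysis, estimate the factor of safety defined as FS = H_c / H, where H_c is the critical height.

FS = 2.07

H_c = (4c'/γ) · sinβ cosφ' / [1 − cos(β − φ')]
    = (4·53.2/19.4) · sin62.0°·cos21.8° / [1 − cos40.2°]
    = 10.969 · 0.8198 / 0.2362 = 38.07 m
FS = H_c / H = 38.07 / 18.4 = 2.069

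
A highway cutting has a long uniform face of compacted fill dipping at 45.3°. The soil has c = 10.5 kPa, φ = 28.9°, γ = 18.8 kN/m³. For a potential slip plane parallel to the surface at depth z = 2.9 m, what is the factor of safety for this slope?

For an infinite slope with a slip plane parallel to the surface (no pore pressure): FS = [c + γz cos²β tanφ] / [γz sinβ cosβ].
γz = 18.8·2.9 = 54.52 kN/m²
Numerator = 10.5 + 54.52·cos²45.3°·tan28.9° = 10.5 + 54.52·0.4948·0.5520 = 25.391 kPa
Denominator = 54.52·sin45.3°·cos45.3° = 54.52·0.7108·0.7034 = 27.259 kPa
FS = 25.391 / 27.259 = 0.931

FS = 0.93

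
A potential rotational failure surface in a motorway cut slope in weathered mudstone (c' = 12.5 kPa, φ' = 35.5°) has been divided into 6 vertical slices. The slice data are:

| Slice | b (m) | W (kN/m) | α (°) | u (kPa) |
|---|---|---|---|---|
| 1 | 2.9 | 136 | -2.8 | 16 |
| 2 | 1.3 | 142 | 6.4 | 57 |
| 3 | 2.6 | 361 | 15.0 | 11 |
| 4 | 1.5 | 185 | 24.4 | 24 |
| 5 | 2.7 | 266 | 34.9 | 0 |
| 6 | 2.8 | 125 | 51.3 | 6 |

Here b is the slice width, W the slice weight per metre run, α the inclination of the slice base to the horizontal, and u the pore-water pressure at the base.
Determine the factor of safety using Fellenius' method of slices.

FS = 1.93

Ordinary method of slices: FS = Σ[c'·Δl_i + (W_i cosα_i − u_i·Δl_i)·tanφ'] / Σ W_i sinα_i, with Δl_i = b_i / cosα_i.
Slice 1: Δl = 2.9/cos(-2.8°) = 2.903 m; N'_1 = 136·cos(-2.8°) − 16·2.903 = 89.4; c'Δl = 36.29; W sinα = -6.6
Slice 2: Δl = 1.3/cos6.4° = 1.308 m; N'_2 = 142·cos6.4° − 57·1.308 = 66.6; c'Δl = 16.35; W sinα = 15.8
Slice 3: Δl = 2.6/cos15.0° = 2.692 m; N'_3 = 361·cos15.0° − 11·2.692 = 319.1; c'Δl = 33.65; W sinα = 93.4
Slice 4: Δl = 1.5/cos24.4° = 1.647 m; N'_4 = 185·cos24.4° − 24·1.647 = 128.9; c'Δl = 20.59; W sinα = 76.4
Slice 5: Δl = 2.7/cos34.9° = 3.292 m; N'_5 = 266·cos34.9° − 0·3.292 = 218.2; c'Δl = 41.15; W sinα = 152.2
Slice 6: Δl = 2.8/cos51.3° = 4.478 m; N'_6 = 125·cos51.3° − 6·4.478 = 51.3; c'Δl = 55.98; W sinα = 97.6
Σc'Δl = 204.0 kN/m; ΣN' = 873.4 kN/m; ΣW sinα = 428.8 kN/m
Resisting = 204.0 + 873.4·tan35.5° = 204.0 + 623.0 = 827.0 kN/m
FS = 827.0 / 428.8 = 1.929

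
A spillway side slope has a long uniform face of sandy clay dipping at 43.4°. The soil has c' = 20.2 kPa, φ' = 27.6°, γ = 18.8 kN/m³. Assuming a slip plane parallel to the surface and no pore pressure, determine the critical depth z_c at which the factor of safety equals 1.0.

Setting FS = 1.00 in FS = [c' + γz cos²β tanφ'] / [γz sinβ cosβ] and solving for z:
z = c' / [γ cosβ (FS·sinβ − cosβ·tanφ')]
  = 20.2 / [18.8·cos43.4°·(1.00·sin43.4° − cos43.4°·tan27.6°)]
  = 20.2 / [18.8·0.7266·(1.00·0.6871 − 0.7266·0.5228)]
  = 20.2 / 4.1968 = 4.813 m

z_c = 4.81 m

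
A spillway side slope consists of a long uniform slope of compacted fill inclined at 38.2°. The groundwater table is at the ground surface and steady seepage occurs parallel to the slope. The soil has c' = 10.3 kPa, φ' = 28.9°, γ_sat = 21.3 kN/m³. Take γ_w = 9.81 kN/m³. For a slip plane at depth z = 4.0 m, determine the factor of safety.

FS = 0.63

With seepage parallel to the slope and the water table at the surface, the effective normal stress on the slip plane uses the buoyant unit weight γ' = γ_sat − γ_w while the driving shear stress uses γ_sat:
FS = [c' + γ' z cos²β tanφ'] / [γ_sat z sinβ cosβ]
γ' = 21.3 − 9.81 = 11.49 kN/m³
Numerator = 10.3 + 11.49·4.0·cos²38.2°·tan28.9° = 10.3 + 11.49·4.0·0.6176·0.5520 = 25.969 kPa
Denominator = 21.3·4.0·sin38.2°·cos38.2° = 21.3·4.0·0.6184·0.7859 = 41.406 kPa
FS = 25.969 / 41.406 = 0.627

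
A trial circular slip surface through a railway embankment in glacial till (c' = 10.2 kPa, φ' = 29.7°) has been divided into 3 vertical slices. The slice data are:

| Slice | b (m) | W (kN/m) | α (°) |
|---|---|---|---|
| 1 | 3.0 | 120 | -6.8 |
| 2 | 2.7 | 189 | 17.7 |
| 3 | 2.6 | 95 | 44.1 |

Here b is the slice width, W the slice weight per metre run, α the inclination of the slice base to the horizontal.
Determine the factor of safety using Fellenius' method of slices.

Ordinary method of slices: FS = Σ[c'·Δl_i + (W_i cosα_i)·tanφ'] / Σ W_i sinα_i, with Δl_i = b_i / cosα_i.
Slice 1: Δl = 3.0/cos(-6.8°) = 3.021 m; N'_1 = 120·cos(-6.8°) = 119.2; c'Δl = 30.82; W sinα = -14.2
Slice 2: Δl = 2.7/cos17.7° = 2.834 m; N'_2 = 189·cos17.7° = 180.1; c'Δl = 28.91; W sinα = 57.5
Slice 3: Δl = 2.6/cos44.1° = 3.621 m; N'_3 = 95·cos44.1° = 68.2; c'Δl = 36.93; W sinα = 66.1
Σc'Δl = 96.7 kN/m; ΣN' = 367.4 kN/m; ΣW sinα = 109.4 kN/m
Resisting = 96.7 + 367.4·tan29.7° = 96.7 + 209.6 = 306.2 kN/m
FS = 306.2 / 109.4 = 2.800

FS = 2.80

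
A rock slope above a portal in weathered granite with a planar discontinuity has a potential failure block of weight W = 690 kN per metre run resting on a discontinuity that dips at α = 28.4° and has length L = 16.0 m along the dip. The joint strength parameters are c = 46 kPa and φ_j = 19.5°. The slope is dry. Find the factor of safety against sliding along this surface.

FS = 2.90

Resolving the block weight along and normal to the plane and applying the Mohr–Coulomb strength on the joint:
N' = W cosα = 690·cos28.4° = 607.0 kN/m
Driving force T = W sinα = 690·sin28.4° = 328.2 kN/m
Resisting force R = c·L + N'·tanφ_j = 46·16.0 + 607.0·tan19.5° = 736.0 + 214.9 = 950.9 kN/m
FS = R / T = 950.9 / 328.2 = 2.898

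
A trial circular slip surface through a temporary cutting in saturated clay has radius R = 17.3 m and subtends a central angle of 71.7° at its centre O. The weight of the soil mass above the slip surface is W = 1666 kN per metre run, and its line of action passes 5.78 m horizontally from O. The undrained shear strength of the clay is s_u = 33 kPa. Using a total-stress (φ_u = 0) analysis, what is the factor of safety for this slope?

FS = 1.28

Taking moments about the centre O, the resisting moment is provided by the undrained shear strength acting along the arc:
Arc length L_a = R·θ = 17.3·(71.7°·π/180) = 17.3·1.2514 = 21.65 m
M_R = s_u·L_a·R = 33·21.65·17.3 = 12359.6 kN·m/m
M_D = W·d = 1666·5.78 = 9629.5 kN·m/m
FS = M_R / M_D = 12359.6 / 9629.5 = 1.284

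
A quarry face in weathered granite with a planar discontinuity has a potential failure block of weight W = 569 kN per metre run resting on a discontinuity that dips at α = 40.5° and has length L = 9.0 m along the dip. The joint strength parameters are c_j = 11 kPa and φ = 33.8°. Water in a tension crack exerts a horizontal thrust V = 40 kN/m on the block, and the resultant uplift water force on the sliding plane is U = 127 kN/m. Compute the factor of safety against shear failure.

FS = 0.72

Resolving the block weight along and normal to the plane and applying the Mohr–Coulomb strength on the joint:
N' = W cosα − U − V sinα = 569·cos40.5° − 127 − 40·sin40.5° = 279.7 kN/m
Driving force T = W sinα + V cosα = 569·sin40.5° + 40·cos40.5° = 400.0 kN/m
Resisting force R = c_j·L + N'·tanφ = 11·9.0 + 279.7·tan33.8° = 99.0 + 187.2 = 286.2 kN/m
FS = R / T = 286.2 / 400.0 = 0.716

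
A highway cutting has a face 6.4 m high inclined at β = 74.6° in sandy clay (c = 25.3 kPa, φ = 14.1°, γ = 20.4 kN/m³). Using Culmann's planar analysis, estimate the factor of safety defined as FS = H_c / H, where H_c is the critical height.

FS = 1.43

H_c = (4c/γ) · sinβ cosφ / [1 − cos(β − φ)]
    = (4·25.3/20.4) · sin74.6°·cos14.1° / [1 − cos60.5°]
    = 4.961 · 0.9350 / 0.5076 = 9.14 m
FS = H_c / H = 9.14 / 6.4 = 1.428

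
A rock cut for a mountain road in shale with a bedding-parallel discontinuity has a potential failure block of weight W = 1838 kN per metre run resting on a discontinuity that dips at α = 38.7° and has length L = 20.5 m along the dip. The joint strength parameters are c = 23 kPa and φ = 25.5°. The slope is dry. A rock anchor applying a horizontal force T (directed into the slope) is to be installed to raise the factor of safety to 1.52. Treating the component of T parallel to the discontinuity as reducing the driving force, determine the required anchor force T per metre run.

T = 398 kN/m

Resolving forces along and normal to the sliding plane, with the horizontal anchor force T adding T·sinα to the effective normal force and T·cosα acting up the plane against the driving force:
FS = [cL + (W cosα + T sinα) tanφ] / [W sinα − T cosα]
Without the anchor: N' = 1434.4 kN/m, driving T_d = 1149.2 kN/m, resisting R = 23·20.5 + 1434.4·tan25.5° = 1155.7 kN/m, FS = 1.01.
Setting FS = 1.52 and solving for T:
1.52·(1149.2 − T cos38.7°) = 1155.7 + T sin38.7°·tan25.5°
T·(sin38.7°·tan25.5° + 1.52·cos38.7°) = 1.52·1149.2 − 1155.7
T·(0.6252·0.4770 + 1.52·0.7804) = 1746.8 − 1155.7 = 591.1
T·1.4845 = 591.1
T = 398.2 kN/m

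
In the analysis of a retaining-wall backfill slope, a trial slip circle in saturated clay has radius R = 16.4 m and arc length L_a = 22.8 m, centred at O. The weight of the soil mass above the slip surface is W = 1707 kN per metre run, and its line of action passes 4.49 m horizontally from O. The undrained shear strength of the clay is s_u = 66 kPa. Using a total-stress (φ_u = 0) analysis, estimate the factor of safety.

FS = 3.22

Taking moments about the centre O, the resisting moment is provided by the undrained shear strength acting along the arc:
M_R = s_u·L_a·R = 66·22.80·16.4 = 24678.7 kN·m/m
M_D = W·d = 1707·4.49 = 7664.4 kN·m/m
FS = M_R / M_D = 24678.7 / 7664.4 = 3.220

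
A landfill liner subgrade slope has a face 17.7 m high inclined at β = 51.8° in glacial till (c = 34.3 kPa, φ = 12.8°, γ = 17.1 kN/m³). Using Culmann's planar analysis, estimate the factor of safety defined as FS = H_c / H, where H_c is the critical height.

FS = 1.56

H_c = (4c/γ) · sinβ cosφ / [1 − cos(β − φ)]
    = (4·34.3/17.1) · sin51.8°·cos12.8° / [1 − cos39.0°]
    = 8.023 · 0.7663 / 0.2229 = 27.59 m
FS = H_c / H = 27.59 / 17.7 = 1.559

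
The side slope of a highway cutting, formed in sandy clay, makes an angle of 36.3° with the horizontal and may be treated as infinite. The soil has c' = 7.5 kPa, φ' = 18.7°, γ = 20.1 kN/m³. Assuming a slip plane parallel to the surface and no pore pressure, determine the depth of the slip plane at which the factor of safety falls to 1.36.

z = 0.87 m

Setting FS = 1.36 in FS = [c' + γz cos²β tanφ'] / [γz sinβ cosβ] and solving for z:
z = c' / [γ cosβ (FS·sinβ − cosβ·tanφ')]
  = 7.5 / [20.1·cos36.3°·(1.36·sin36.3° − cos36.3°·tan18.7°)]
  = 7.5 / [20.1·0.8059·(1.36·0.5920 − 0.8059·0.3385)]
  = 7.5 / 8.6236 = 0.870 m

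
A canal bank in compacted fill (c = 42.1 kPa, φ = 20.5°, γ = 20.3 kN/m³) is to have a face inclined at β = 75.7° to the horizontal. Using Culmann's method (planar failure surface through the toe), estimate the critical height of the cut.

H_c = 17.54 m

Culmann's analysis gives the critical failure plane at α_cr = (β + φ)/2 = (75.7 + 20.5)/2 = 48.1°, and the critical height
H_c = (4c/γ) · sinβ cosφ / [1 − cos(β − φ)]
    = (4·42.1/20.3) · sin75.7°·cos20.5° / [1 − cos(55.2°)]
    = 8.296 · 0.9690·0.9367 / [1 − 0.5707]
    = 8.296 · 0.9077 / 0.4293
    = 17.54 m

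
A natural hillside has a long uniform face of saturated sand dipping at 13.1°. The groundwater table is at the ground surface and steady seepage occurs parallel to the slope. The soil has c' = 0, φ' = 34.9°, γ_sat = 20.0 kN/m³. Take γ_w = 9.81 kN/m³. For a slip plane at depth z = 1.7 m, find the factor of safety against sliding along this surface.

FS = 1.53

With seepage parallel to the slope and the water table at the surface, the effective normal stress on the slip plane uses the buoyant unit weight γ' = γ_sat − γ_w while the driving shear stress uses γ_sat:
FS = [c' + γ' z cos²β tanφ'] / [γ_sat z sinβ cosβ]
(For c' = 0 this reduces to FS = (γ'/γ_sat)·tanφ'/tanβ.)
γ' = 20.0 − 9.81 = 10.19 kN/m³
Numerator = 0.0 + 10.19·1.7·cos²13.1°·tan34.9° = 0.0 + 10.19·1.7·0.9486·0.6976 = 11.464 kPa
Denominator = 20.0·1.7·sin13.1°·cos13.1° = 20.0·1.7·0.2267·0.9740 = 7.506 kPa
FS = 11.464 / 7.506 = 1.527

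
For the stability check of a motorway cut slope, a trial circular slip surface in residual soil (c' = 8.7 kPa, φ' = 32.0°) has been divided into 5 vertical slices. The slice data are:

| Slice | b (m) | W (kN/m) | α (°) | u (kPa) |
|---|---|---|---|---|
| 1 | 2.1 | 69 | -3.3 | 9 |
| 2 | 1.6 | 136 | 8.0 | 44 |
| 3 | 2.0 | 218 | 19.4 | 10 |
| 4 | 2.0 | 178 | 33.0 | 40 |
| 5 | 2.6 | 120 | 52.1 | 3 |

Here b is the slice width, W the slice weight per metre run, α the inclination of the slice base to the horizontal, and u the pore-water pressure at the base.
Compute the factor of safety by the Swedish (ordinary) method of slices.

FS = 1.31

Ordinary method of slices: FS = Σ[c'·Δl_i + (W_i cosα_i − u_i·Δl_i)·tanφ'] / Σ W_i sinα_i, with Δl_i = b_i / cosα_i.
Slice 1: Δl = 2.1/cos(-3.3°) = 2.103 m; N'_1 = 69·cos(-3.3°) − 9·2.103 = 50.0; c'Δl = 18.30; W sinα = -4.0
Slice 2: Δl = 1.6/cos8.0° = 1.616 m; N'_2 = 136·cos8.0° − 44·1.616 = 63.6; c'Δl = 14.06; W sinα = 18.9
Slice 3: Δl = 2.0/cos19.4° = 2.120 m; N'_3 = 218·cos19.4° − 10·2.120 = 184.4; c'Δl = 18.45; W sinα = 72.4
Slice 4: Δl = 2.0/cos33.0° = 2.385 m; N'_4 = 178·cos33.0° − 40·2.385 = 53.9; c'Δl = 20.75; W sinα = 96.9
Slice 5: Δl = 2.6/cos52.1° = 4.233 m; N'_5 = 120·cos52.1° − 3·4.233 = 61.0; c'Δl = 36.82; W sinα = 94.7
Σc'Δl = 108.4 kN/m; ΣN' = 412.9 kN/m; ΣW sinα = 279.0 kN/m
Resisting = 108.4 + 412.9·tan32.0° = 108.4 + 258.0 = 366.4 kN/m
FS = 366.4 / 279.0 = 1.313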